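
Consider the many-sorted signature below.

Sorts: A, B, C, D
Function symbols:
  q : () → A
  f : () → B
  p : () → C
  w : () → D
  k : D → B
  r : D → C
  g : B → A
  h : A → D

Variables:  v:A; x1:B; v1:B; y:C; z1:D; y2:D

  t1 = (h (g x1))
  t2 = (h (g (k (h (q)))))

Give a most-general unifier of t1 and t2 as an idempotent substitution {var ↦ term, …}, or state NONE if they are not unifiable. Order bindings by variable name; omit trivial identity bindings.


{x1 ↦ (k (h (q)))}


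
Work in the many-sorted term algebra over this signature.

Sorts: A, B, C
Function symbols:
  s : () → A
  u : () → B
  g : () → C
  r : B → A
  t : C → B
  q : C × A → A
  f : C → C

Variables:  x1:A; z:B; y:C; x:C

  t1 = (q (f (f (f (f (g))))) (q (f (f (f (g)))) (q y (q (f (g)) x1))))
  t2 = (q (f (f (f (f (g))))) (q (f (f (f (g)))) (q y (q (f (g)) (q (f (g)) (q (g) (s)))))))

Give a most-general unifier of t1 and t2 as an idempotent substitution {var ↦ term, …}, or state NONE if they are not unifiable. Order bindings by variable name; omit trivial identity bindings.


{x1 ↦ (q (f (g)) (q (g) (s)))}


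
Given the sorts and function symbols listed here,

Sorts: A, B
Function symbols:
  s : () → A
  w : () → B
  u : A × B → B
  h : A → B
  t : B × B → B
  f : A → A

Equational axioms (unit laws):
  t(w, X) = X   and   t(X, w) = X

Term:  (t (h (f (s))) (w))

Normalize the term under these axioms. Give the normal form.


normal form = (h (f (s)))

1. (t (h (f (s))) (w))  →  (h (f (s)))


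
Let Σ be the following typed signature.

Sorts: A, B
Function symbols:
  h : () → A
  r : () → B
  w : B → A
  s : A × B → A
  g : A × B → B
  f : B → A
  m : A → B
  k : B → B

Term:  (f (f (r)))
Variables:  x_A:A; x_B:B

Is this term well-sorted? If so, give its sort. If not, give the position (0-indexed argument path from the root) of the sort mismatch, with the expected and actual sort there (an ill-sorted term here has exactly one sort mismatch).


    (r) : B
  (f (r)) : A
(f (f (r))) : ✗ arg 0 at [0] has sort A, expected B

ill-sorted at position [0]: expected B, got A


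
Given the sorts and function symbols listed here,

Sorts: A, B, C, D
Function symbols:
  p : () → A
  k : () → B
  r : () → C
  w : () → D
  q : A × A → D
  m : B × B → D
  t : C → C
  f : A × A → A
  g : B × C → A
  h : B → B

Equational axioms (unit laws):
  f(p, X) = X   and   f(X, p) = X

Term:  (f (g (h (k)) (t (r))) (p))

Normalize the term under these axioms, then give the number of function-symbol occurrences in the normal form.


1. (f (g (h (k)) (t (r))) (p))  →  (g (h (k)) (t (r)))
normal form: (g (h (k)) (t (r)))

size = 5


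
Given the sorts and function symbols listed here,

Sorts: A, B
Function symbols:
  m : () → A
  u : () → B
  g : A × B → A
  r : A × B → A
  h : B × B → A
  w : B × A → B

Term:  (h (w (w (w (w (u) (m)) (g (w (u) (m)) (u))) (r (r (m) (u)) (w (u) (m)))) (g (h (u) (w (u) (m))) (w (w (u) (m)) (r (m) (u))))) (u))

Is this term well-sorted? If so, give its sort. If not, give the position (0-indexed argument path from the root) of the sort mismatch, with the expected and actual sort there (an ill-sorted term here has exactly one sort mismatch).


          (u) : B
          (m) : A
        (w (u) (m)) : B
            (u) : B
            (m) : A
          (w (u) (m)) : B
          (u) : B
        (g (w (u) (m)) (u)) : ✗ arg 0 at [0, 0, 0, 1, 0] has sort B, expected A
          (m) : A
          (u) : B
        (r (m) (u)) : A
          (u) : B
          (m) : A
        (w (u) (m)) : B
      (r (r (m) (u)) (w (u) (m))) : A
        (u) : B
          (u) : B
          (m) : A
        (w (u) (m)) : B
      (h (u) (w (u) (m))) : A
          (u) : B
          (m) : A
        (w (u) (m)) : B
          (m) : A
          (u) : B
        (r (m) (u)) : A
      (w (w (u) (m)) (r (m) (u))) : B
    (g (h (u) (w (u) (m))) (w (w (u) (m)) (r (m) (u)))) : A
  (u) : B

ill-sorted at position [0, 0, 0, 1, 0]: expected A, got B


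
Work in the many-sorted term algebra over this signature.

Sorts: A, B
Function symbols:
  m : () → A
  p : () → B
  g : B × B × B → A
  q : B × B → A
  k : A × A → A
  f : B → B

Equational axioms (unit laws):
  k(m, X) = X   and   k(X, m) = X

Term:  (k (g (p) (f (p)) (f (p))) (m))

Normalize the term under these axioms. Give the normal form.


1. (k (g (p) (f (p)) (f (p))) (m))  →  (g (p) (f (p)) (f (p)))

normal form = (g (p) (f (p)) (f (p)))


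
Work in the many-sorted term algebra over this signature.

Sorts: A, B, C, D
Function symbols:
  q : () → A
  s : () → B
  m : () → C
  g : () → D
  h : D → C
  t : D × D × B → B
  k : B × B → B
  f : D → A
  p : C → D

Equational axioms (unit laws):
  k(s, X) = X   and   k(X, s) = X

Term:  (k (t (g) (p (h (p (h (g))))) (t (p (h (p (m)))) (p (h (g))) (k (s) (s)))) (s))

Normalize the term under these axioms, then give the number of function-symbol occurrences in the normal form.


1. (k (t (g) (p (h (p (h (g))))) (t (p (h (p (m)))) (p (h (g))) (k (s) (s)))) (s))  →  (t (g) (p (h (p (h (g))))) (t (p (h (p (m)))) (p (h (g))) (k (s) (s))))
2. (t (g) (p (h (p (h (g))))) (t (p (h (p (m)))) (p (h (g))) (k (s) (s))))  →  (t (g) (p (h (p (h (g))))) (t (p (h (p (m)))) (p (h (g))) (s)))
normal form: (t (g) (p (h (p (h (g))))) (t (p (h (p (m)))) (p (h (g))) (s)))

size = 16


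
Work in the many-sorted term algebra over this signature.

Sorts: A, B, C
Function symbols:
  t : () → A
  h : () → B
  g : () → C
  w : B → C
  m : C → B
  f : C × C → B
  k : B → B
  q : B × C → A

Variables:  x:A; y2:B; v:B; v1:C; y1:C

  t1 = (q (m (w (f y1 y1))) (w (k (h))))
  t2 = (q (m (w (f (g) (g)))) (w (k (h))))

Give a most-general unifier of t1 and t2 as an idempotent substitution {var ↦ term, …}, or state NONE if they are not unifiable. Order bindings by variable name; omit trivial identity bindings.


{y1 ↦ (g)}


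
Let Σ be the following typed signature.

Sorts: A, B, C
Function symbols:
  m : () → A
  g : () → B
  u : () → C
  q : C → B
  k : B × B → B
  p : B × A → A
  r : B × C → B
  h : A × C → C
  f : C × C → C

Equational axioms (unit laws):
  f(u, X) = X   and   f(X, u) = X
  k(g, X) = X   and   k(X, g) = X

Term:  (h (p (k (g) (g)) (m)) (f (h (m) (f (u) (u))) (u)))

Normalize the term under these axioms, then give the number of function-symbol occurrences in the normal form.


1. (h (p (k (g) (g)) (m)) (f (h (m) (f (u) (u))) (u)))  →  (h (p (g) (m)) (f (h (m) (f (u) (u))) (u)))
2. (h (p (g) (m)) (f (h (m) (f (u) (u))) (u)))  →  (h (p (g) (m)) (h (m) (f (u) (u))))
3. (h (p (g) (m)) (h (m) (f (u) (u))))  →  (h (p (g) (m)) (h (m) (u)))
normal form: (h (p (g) (m)) (h (m) (u)))

size = 7


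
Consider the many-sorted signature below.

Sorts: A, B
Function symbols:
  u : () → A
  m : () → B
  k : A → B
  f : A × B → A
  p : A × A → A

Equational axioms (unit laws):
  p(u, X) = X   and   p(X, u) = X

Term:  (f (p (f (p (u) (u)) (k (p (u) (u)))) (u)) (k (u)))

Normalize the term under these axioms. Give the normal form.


normal form = (f (f (u) (k (u))) (k (u)))

1. (f (p (f (p (u) (u)) (k (p (u) (u)))) (u)) (k (u)))  →  (f (f (p (u) (u)) (k (p (u) (u)))) (k (u)))
2. (f (f (p (u) (u)) (k (p (u) (u)))) (k (u)))  →  (f (f (u) (k (p (u) (u)))) (k (u)))
3. (f (f (u) (k (p (u) (u)))) (k (u)))  →  (f (f (u) (k (u))) (k (u)))


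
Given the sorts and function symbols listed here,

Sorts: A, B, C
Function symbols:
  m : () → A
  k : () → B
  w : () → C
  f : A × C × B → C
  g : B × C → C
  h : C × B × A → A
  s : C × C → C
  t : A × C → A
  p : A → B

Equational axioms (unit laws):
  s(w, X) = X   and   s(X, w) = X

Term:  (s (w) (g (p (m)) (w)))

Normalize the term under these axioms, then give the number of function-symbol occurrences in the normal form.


size = 4

1. (s (w) (g (p (m)) (w)))  →  (g (p (m)) (w))
normal form: (g (p (m)) (w))


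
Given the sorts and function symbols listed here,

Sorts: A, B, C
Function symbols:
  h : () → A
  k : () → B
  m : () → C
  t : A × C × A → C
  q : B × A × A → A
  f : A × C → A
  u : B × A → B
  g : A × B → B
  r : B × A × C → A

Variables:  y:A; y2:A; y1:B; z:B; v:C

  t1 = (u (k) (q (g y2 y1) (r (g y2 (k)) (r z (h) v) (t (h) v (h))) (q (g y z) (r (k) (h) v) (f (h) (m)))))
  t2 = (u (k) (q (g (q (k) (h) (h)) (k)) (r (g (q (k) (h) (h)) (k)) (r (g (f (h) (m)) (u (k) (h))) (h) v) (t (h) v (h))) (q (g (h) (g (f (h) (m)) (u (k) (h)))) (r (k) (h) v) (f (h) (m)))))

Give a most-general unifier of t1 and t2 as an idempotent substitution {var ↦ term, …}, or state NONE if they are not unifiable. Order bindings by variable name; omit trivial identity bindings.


{y ↦ (h), y1 ↦ (k), y2 ↦ (q (k) (h) (h)), z ↦ (g (f (h) (m)) (u (k) (h)))}


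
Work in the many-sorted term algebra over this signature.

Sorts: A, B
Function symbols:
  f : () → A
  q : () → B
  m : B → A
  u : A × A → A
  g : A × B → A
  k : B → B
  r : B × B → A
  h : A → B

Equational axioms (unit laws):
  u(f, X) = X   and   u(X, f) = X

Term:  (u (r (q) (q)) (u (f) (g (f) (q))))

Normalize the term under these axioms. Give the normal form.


normal form = (u (r (q) (q)) (g (f) (q)))

1. (u (r (q) (q)) (u (f) (g (f) (q))))  →  (u (r (q) (q)) (g (f) (q)))


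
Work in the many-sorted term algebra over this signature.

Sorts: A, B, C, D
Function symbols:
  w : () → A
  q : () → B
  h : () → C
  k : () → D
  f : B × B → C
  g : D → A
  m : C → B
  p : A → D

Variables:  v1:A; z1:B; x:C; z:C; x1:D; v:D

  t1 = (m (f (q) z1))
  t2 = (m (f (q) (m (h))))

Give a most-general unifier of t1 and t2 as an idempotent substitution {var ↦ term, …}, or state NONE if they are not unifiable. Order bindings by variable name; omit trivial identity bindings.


{z1 ↦ (m (h))}


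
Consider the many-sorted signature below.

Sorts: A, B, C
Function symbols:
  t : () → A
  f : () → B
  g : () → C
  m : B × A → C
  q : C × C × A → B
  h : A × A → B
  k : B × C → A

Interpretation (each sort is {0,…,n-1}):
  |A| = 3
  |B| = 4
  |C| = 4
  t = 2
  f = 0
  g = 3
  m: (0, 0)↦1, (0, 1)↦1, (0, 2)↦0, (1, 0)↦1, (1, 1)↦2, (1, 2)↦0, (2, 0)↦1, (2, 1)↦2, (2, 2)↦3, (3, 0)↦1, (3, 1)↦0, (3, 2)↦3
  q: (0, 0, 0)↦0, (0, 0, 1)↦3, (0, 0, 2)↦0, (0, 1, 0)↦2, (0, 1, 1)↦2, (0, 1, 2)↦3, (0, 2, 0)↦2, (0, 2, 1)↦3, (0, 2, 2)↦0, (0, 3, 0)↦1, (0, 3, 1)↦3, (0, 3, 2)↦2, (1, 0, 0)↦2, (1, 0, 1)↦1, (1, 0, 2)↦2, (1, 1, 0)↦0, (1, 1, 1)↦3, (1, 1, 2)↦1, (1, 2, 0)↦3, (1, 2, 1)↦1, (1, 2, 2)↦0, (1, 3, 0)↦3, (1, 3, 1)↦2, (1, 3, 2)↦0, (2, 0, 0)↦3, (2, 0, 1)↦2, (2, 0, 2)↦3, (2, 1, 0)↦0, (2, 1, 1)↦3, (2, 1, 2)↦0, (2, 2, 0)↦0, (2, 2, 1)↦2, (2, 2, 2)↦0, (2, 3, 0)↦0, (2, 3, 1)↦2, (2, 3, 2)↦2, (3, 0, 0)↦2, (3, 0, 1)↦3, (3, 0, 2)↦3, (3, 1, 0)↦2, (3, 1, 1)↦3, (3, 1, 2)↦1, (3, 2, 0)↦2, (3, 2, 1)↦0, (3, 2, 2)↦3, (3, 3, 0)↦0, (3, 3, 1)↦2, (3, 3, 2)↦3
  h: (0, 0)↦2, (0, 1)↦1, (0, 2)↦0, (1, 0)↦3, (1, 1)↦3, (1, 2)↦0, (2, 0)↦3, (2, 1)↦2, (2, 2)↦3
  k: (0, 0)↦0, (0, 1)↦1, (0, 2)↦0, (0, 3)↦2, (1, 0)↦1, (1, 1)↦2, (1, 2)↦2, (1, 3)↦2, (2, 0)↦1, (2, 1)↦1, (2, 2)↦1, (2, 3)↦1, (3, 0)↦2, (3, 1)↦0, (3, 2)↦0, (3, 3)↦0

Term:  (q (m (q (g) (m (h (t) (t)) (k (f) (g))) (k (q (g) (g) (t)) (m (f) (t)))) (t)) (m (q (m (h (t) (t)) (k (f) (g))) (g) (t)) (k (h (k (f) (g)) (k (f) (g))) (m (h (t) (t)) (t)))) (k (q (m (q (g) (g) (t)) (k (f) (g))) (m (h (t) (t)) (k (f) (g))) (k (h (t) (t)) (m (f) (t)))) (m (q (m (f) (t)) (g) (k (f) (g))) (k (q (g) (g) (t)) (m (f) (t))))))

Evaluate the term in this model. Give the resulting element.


  g = 3
  t = 2
  t = 2
  (h (t) (t)) = h(2, 2) = 3
  f = 0
  g = 3
  (k (f) (g)) = k(0, 3) = 2
  (m (h (t) (t)) (k (f) (g))) = m(3, 2) = 3
  g = 3
  g = 3
  t = 2
  (q (g) (g) (t)) = q(3, 3, 2) = 3
  f = 0
  t = 2
  (m (f) (t)) = m(0, 2) = 0
  (k (q (g) (g) (t)) (m (f) (t))) = k(3, 0) = 2
  (q (g) (m (h (t) (t)) (k (f) (g))) (k (q (g) (g) (t)) (m (f) (t)))) = q(3, 3, 2) = 3
  t = 2
  (m (q (g) (m (h (t) (t)) (k (f) (g))) (k (q (g) (g) (t)) (m (f) (t)))) (t)) = m(3, 2) = 3
  t = 2
  t = 2
  (h (t) (t)) = h(2, 2) = 3
  f = 0
  g = 3
  (k (f) (g)) = k(0, 3) = 2
  (m (h (t) (t)) (k (f) (g))) = m(3, 2) = 3
  g = 3
  t = 2
  (q (m (h (t) (t)) (k (f) (g))) (g) (t)) = q(3, 3, 2) = 3
  f = 0
  g = 3
  (k (f) (g)) = k(0, 3) = 2
  f = 0
  g = 3
  (k (f) (g)) = k(0, 3) = 2
  (h (k (f) (g)) (k (f) (g))) = h(2, 2) = 3
  t = 2
  t = 2
  (h (t) (t)) = h(2, 2) = 3
  t = 2
  (m (h (t) (t)) (t)) = m(3, 2) = 3
  (k (h (k (f) (g)) (k (f) (g))) (m (h (t) (t)) (t))) = k(3, 3) = 0
  (m (q (m (h (t) (t)) (k (f) (g))) (g) (t)) (k (h (k (f) (g)) (k (f) (g))) (m (h (t) (t)) (t)))) = m(3, 0) = 1
  g = 3
  g = 3
  t = 2
  (q (g) (g) (t)) = q(3, 3, 2) = 3
  f = 0
  g = 3
  (k (f) (g)) = k(0, 3) = 2
  (m (q (g) (g) (t)) (k (f) (g))) = m(3, 2) = 3
  t = 2
  t = 2
  (h (t) (t)) = h(2, 2) = 3
  f = 0
  g = 3
  (k (f) (g)) = k(0, 3) = 2
  (m (h (t) (t)) (k (f) (g))) = m(3, 2) = 3
  t = 2
  t = 2
  (h (t) (t)) = h(2, 2) = 3
  f = 0
  t = 2
  (m (f) (t)) = m(0, 2) = 0
  (k (h (t) (t)) (m (f) (t))) = k(3, 0) = 2
  (q (m (q (g) (g) (t)) (k (f) (g))) (m (h (t) (t)) (k (f) (g))) (k (h (t) (t)) (m (f) (t)))) = q(3, 3, 2) = 3
  f = 0
  t = 2
  (m (f) (t)) = m(0, 2) = 0
  g = 3
  f = 0
  g = 3
  (k (f) (g)) = k(0, 3) = 2
  (q (m (f) (t)) (g) (k (f) (g))) = q(0, 3, 2) = 2
  g = 3
  g = 3
  t = 2
  (q (g) (g) (t)) = q(3, 3, 2) = 3
  f = 0
  t = 2
  (m (f) (t)) = m(0, 2) = 0
  (k (q (g) (g) (t)) (m (f) (t))) = k(3, 0) = 2
  (m (q (m (f) (t)) (g) (k (f) (g))) (k (q (g) (g) (t)) (m (f) (t)))) = m(2, 2) = 3
  (k (q (m (q (g) (g) (t)) (k (f) (g))) (m (h (t) (t)) (k (f) (g))) (k (h (t) (t)) (m (f) (t)))) (m (q (m (f) (t)) (g) (k (f) (g))) (k (q (g) (g) (t)) (m (f) (t))))) = k(3, 3) = 0
  (q (m (q (g) (m (h (t) (t)) (k (f) (g))) (k (q (g) (g) (t)) (m (f) (t)))) (t)) (m (q (m (h (t) (t)) (k (f) (g))) (g) (t)) (k (h (k (f) (g)) (k (f) (g))) (m (h (t) (t)) (t)))) (k (q (m (q (g) (g) (t)) (k (f) (g))) (m (h (t) (t)) (k (f) (g))) (k (h (t) (t)) (m (f) (t)))) (m (q (m (f) (t)) (g) (k (f) (g))) (k (q (g) (g) (t)) (m (f) (t)))))) = q(3, 1, 0) = 2

value = 2


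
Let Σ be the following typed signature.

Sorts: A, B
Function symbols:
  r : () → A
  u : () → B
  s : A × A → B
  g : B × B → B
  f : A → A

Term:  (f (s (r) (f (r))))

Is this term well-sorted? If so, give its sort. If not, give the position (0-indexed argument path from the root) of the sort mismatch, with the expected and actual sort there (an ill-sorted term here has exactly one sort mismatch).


    (r) : A
      (r) : A
    (f (r)) : A
  (s (r) (f (r))) : B
(f (s (r) (f (r)))) : ✗ arg 0 at [0] has sort B, expected A

ill-sorted at position [0]: expected A, got B


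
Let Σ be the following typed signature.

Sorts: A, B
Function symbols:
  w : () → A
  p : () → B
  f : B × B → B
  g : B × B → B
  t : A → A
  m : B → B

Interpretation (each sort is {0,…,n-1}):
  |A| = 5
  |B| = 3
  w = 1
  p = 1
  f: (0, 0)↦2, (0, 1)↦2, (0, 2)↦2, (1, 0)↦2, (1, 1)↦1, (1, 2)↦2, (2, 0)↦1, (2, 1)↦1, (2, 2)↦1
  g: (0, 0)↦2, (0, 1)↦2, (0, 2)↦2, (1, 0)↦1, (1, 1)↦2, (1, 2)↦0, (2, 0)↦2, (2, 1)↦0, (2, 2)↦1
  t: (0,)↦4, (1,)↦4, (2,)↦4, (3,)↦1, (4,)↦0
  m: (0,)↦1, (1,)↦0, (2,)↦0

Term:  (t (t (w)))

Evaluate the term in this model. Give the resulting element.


value = 0

  w = 1
  (t (w)) = t(1,) = 4
  (t (t (w))) = t(4,) = 0


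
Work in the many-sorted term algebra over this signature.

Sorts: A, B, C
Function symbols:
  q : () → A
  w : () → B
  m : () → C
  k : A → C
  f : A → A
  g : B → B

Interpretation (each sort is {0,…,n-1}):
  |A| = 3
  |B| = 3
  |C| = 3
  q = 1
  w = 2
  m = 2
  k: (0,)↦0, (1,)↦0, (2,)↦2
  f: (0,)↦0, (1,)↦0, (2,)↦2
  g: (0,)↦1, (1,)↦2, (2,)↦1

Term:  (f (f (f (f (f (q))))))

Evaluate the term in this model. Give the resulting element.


  q = 1
  (f (q)) = f(1,) = 0
  (f (f (q))) = f(0,) = 0
  (f (f (f (q)))) = f(0,) = 0
  (f (f (f (f (q))))) = f(0,) = 0
  (f (f (f (f (f (q)))))) = f(0,) = 0

value = 0


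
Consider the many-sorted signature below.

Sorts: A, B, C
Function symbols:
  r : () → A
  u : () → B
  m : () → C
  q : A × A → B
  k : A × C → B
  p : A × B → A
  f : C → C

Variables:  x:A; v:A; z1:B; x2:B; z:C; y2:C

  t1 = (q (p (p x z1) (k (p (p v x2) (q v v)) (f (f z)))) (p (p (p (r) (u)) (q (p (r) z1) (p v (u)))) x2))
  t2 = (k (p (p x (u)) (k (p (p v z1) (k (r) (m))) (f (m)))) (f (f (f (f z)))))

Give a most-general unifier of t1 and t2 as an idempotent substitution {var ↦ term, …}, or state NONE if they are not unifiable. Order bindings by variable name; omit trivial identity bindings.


head clash or occurs-check failure — not unifiable

NONE (not unifiable)


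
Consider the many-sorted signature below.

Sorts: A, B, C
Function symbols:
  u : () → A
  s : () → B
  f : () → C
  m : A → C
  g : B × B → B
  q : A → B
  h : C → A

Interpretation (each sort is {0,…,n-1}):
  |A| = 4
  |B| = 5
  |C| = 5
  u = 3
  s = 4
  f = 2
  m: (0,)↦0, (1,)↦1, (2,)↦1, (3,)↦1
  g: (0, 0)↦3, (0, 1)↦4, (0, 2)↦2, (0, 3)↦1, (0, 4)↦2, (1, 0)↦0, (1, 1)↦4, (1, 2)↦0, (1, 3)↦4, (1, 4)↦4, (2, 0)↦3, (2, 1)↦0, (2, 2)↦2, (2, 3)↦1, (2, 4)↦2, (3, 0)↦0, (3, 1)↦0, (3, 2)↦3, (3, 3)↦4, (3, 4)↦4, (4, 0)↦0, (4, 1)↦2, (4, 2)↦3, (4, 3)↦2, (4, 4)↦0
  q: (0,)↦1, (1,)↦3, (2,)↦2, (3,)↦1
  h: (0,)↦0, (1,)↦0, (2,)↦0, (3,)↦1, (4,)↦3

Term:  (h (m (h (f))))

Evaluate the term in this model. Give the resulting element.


value = 0

  f = 2
  (h (f)) = h(2,) = 0
  (m (h (f))) = m(0,) = 0
  (h (m (h (f)))) = h(0,) = 0


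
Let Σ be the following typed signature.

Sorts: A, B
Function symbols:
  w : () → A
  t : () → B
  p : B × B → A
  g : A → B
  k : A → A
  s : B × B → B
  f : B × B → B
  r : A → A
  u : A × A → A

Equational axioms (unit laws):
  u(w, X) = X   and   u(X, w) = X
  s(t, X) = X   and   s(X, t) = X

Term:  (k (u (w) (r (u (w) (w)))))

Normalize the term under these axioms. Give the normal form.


normal form = (k (r (w)))

1. (k (u (w) (r (u (w) (w)))))  →  (k (r (u (w) (w))))
2. (k (r (u (w) (w))))  →  (k (r (w)))


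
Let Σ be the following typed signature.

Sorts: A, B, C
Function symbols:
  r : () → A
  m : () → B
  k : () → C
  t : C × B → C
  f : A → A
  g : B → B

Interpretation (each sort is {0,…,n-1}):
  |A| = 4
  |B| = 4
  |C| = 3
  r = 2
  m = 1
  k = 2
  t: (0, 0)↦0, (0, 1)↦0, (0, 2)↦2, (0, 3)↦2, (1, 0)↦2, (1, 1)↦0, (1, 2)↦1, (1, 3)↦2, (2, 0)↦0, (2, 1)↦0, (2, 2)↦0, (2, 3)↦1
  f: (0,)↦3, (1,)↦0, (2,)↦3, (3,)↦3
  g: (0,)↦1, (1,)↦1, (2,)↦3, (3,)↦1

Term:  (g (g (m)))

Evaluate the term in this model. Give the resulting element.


value = 1

  m = 1
  (g (m)) = g(1,) = 1
  (g (g (m))) = g(1,) = 1


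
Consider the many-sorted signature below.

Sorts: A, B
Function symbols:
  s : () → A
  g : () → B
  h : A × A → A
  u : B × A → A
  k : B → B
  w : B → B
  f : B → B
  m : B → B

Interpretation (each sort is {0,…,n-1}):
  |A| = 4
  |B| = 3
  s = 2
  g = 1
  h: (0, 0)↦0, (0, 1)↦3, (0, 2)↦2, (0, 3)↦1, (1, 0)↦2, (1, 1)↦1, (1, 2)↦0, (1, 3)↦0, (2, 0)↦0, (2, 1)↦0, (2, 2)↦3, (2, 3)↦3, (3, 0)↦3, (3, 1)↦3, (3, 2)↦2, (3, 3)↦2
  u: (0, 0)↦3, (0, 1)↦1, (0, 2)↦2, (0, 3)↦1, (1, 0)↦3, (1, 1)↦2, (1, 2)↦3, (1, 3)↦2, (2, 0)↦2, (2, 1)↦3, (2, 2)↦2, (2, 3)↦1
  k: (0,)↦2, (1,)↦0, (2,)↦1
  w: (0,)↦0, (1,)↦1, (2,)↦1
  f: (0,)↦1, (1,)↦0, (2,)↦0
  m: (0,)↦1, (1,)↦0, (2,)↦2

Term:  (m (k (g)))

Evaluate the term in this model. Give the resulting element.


value = 1

  g = 1
  (k (g)) = k(1,) = 0
  (m (k (g))) = m(0,) = 1


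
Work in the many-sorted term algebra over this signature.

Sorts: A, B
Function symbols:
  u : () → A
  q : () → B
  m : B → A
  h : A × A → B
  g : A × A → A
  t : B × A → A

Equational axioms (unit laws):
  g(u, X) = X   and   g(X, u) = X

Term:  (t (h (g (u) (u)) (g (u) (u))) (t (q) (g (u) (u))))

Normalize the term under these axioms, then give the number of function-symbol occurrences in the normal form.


size = 7

1. (t (h (g (u) (u)) (g (u) (u))) (t (q) (g (u) (u))))  →  (t (h (u) (g (u) (u))) (t (q) (g (u) (u))))
2. (t (h (u) (g (u) (u))) (t (q) (g (u) (u))))  →  (t (h (u) (u)) (t (q) (g (u) (u))))
3. (t (h (u) (u)) (t (q) (g (u) (u))))  →  (t (h (u) (u)) (t (q) (u)))
normal form: (t (h (u) (u)) (t (q) (u)))


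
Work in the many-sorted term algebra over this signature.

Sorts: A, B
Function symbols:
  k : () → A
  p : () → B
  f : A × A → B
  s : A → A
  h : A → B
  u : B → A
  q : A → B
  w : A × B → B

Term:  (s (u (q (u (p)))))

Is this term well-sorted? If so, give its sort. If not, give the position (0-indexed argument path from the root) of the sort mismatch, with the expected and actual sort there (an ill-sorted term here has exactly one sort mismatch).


well-sorted; sort = A

        (p) : B
      (u (p)) : A
    (q (u (p))) : B
  (u (q (u (p)))) : A
(s (u (q (u (p))))) : A


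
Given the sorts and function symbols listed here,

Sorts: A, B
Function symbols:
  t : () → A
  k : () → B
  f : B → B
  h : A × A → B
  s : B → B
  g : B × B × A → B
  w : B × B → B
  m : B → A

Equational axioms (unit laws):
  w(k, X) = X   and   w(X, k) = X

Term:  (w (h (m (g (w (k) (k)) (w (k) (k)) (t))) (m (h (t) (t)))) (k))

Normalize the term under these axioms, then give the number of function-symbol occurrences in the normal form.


1. (w (h (m (g (w (k) (k)) (w (k) (k)) (t))) (m (h (t) (t)))) (k))  →  (h (m (g (w (k) (k)) (w (k) (k)) (t))) (m (h (t) (t))))
2. (h (m (g (w (k) (k)) (w (k) (k)) (t))) (m (h (t) (t))))  →  (h (m (g (k) (w (k) (k)) (t))) (m (h (t) (t))))
3. (h (m (g (k) (w (k) (k)) (t))) (m (h (t) (t))))  →  (h (m (g (k) (k) (t))) (m (h (t) (t))))
normal form: (h (m (g (k) (k) (t))) (m (h (t) (t))))

size = 10


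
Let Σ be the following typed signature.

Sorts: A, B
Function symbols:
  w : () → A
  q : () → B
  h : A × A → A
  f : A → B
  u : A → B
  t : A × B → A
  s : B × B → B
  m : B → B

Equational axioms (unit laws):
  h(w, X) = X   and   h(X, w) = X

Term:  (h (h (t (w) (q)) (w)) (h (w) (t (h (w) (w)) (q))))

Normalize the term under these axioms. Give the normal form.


normal form = (h (t (w) (q)) (t (w) (q)))

1. (h (h (t (w) (q)) (w)) (h (w) (t (h (w) (w)) (q))))  →  (h (t (w) (q)) (h (w) (t (h (w) (w)) (q))))
2. (h (t (w) (q)) (h (w) (t (h (w) (w)) (q))))  →  (h (t (w) (q)) (t (h (w) (w)) (q)))
3. (h (t (w) (q)) (t (h (w) (w)) (q)))  →  (h (t (w) (q)) (t (w) (q)))


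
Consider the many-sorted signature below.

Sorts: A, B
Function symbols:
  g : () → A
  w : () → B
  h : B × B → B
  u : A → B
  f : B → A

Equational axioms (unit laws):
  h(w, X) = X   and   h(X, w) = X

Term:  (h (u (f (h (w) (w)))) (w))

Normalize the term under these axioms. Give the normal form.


1. (h (u (f (h (w) (w)))) (w))  →  (u (f (h (w) (w))))
2. (u (f (h (w) (w))))  →  (u (f (w)))

normal form = (u (f (w)))


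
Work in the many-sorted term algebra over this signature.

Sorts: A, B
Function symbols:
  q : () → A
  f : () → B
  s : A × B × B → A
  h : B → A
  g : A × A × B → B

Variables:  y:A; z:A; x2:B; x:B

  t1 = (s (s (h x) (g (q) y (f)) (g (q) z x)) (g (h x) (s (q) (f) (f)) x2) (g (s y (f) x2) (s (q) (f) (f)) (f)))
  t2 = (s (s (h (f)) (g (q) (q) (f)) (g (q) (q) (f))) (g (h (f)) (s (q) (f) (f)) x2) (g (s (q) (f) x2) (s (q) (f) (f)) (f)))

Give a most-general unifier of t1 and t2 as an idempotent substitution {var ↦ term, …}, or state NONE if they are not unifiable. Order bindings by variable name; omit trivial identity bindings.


{x ↦ (f), y ↦ (q), z ↦ (q)}


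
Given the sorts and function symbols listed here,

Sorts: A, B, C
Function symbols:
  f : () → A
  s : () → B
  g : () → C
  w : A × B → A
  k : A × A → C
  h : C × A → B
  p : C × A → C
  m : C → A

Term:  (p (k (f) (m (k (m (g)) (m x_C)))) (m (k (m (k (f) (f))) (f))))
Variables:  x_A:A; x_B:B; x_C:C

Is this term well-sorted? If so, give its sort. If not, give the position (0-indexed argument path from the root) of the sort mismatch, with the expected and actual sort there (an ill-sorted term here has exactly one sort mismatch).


well-sorted; sort = C

    (f) : A
          (g) : C
        (m (g)) : A
          x_C : C
        (m x_C) : A
      (k (m (g)) (m x_C)) : C
    (m (k (m (g)) (m x_C))) : A
  (k (f) (m (k (m (g)) (m x_C)))) : C
          (f) : A
          (f) : A
        (k (f) (f)) : C
      (m (k (f) (f))) : A
      (f) : A
    (k (m (k (f) (f))) (f)) : C
  (m (k (m (k (f) (f))) (f))) : A
(p (k (f) (m (k (m (g)) (m x_C)))) (m (k (m (k (f) (f))) (f)))) : C


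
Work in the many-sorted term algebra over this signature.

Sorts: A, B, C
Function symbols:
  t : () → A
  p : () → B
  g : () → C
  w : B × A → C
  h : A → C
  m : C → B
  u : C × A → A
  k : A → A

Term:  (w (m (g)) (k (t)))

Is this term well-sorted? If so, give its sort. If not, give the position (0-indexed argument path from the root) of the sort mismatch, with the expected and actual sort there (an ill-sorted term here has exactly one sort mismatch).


    (g) : C
  (m (g)) : B
    (t) : A
  (k (t)) : A
(w (m (g)) (k (t))) : C

well-sorted; sort = C


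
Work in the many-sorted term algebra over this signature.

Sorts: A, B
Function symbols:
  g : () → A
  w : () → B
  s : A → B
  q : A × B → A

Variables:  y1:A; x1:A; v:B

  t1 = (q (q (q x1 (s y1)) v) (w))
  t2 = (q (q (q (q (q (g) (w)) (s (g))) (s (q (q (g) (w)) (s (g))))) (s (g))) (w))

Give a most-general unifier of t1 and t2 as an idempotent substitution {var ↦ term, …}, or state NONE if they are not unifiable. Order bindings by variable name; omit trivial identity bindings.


{v ↦ (s (g)), x1 ↦ (q (q (g) (w)) (s (g))), y1 ↦ (q (q (g) (w)) (s (g)))}


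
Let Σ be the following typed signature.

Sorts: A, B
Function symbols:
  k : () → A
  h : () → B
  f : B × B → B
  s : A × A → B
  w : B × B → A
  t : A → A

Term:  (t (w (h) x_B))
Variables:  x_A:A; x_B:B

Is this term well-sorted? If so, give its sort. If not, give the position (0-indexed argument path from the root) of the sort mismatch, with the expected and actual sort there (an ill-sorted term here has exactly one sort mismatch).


well-sorted; sort = A

    (h) : B
    x_B : B
  (w (h) x_B) : A
(t (w (h) x_B)) : A


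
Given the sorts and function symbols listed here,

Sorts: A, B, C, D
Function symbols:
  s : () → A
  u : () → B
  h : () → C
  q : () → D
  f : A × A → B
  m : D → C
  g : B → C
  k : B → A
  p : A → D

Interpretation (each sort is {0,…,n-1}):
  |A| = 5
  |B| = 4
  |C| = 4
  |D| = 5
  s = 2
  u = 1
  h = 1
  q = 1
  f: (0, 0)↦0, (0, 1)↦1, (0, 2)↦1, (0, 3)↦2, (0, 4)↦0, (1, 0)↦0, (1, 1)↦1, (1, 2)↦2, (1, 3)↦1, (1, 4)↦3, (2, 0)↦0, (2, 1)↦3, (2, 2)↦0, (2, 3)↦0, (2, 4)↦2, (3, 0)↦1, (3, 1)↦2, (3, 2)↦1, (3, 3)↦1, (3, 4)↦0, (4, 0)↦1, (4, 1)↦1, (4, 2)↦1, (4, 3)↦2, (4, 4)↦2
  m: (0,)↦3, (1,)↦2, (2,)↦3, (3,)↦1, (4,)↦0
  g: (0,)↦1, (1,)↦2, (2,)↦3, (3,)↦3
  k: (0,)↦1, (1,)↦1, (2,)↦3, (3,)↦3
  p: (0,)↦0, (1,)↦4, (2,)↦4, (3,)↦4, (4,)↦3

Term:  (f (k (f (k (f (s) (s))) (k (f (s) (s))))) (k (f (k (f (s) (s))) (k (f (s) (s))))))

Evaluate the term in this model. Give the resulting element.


  s = 2
  s = 2
  (f (s) (s)) = f(2, 2) = 0
  (k (f (s) (s))) = k(0,) = 1
  s = 2
  s = 2
  (f (s) (s)) = f(2, 2) = 0
  (k (f (s) (s))) = k(0,) = 1
  (f (k (f (s) (s))) (k (f (s) (s)))) = f(1, 1) = 1
  (k (f (k (f (s) (s))) (k (f (s) (s))))) = k(1,) = 1
  s = 2
  s = 2
  (f (s) (s)) = f(2, 2) = 0
  (k (f (s) (s))) = k(0,) = 1
  s = 2
  s = 2
  (f (s) (s)) = f(2, 2) = 0
  (k (f (s) (s))) = k(0,) = 1
  (f (k (f (s) (s))) (k (f (s) (s)))) = f(1, 1) = 1
  (k (f (k (f (s) (s))) (k (f (s) (s))))) = k(1,) = 1
  (f (k (f (k (f (s) (s))) (k (f (s) (s))))) (k (f (k (f (s) (s))) (k (f (s) (s)))))) = f(1, 1) = 1

value = 1


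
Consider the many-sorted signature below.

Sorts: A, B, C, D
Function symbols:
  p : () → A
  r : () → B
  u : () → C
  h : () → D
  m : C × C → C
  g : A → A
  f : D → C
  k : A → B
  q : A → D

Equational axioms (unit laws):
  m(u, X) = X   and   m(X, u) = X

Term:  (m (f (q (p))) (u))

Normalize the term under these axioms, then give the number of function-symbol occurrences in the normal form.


1. (m (f (q (p))) (u))  →  (f (q (p)))
normal form: (f (q (p)))

size = 3


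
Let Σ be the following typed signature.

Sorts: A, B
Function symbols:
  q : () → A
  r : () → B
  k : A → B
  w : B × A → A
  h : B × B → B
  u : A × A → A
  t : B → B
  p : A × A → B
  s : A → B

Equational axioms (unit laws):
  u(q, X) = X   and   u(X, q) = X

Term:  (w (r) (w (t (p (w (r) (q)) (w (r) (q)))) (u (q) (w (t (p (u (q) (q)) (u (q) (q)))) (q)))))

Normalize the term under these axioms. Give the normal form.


1. (w (r) (w (t (p (w (r) (q)) (w (r) (q)))) (u (q) (w (t (p (u (q) (q)) (u (q) (q)))) (q)))))  →  (w (r) (w (t (p (w (r) (q)) (w (r) (q)))) (w (t (p (u (q) (q)) (u (q) (q)))) (q))))
2. (w (r) (w (t (p (w (r) (q)) (w (r) (q)))) (w (t (p (u (q) (q)) (u (q) (q)))) (q))))  →  (w (r) (w (t (p (w (r) (q)) (w (r) (q)))) (w (t (p (q) (u (q) (q)))) (q))))
3. (w (r) (w (t (p (w (r) (q)) (w (r) (q)))) (w (t (p (q) (u (q) (q)))) (q))))  →  (w (r) (w (t (p (w (r) (q)) (w (r) (q)))) (w (t (p (q) (q))) (q))))

normal form = (w (r) (w (t (p (w (r) (q)) (w (r) (q)))) (w (t (p (q) (q))) (q))))


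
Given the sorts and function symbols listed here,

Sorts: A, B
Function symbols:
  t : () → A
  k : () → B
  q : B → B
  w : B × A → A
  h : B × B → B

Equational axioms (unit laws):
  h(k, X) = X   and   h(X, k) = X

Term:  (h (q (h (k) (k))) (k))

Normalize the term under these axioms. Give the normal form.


1. (h (q (h (k) (k))) (k))  →  (q (h (k) (k)))
2. (q (h (k) (k)))  →  (q (k))

normal form = (q (k))


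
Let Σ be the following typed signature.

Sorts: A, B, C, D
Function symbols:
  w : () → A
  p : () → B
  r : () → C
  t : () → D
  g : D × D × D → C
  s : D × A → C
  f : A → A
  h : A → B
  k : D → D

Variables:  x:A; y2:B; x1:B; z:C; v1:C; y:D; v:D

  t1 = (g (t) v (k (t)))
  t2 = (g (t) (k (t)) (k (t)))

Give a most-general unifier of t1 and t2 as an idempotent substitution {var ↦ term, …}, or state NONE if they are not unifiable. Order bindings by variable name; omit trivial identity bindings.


{v ↦ (k (t))}


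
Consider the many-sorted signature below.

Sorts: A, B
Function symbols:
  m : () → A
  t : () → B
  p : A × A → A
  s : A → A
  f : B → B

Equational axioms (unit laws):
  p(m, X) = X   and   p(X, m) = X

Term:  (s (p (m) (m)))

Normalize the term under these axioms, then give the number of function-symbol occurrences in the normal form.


size = 2

1. (s (p (m) (m)))  →  (s (m))
normal form: (s (m))


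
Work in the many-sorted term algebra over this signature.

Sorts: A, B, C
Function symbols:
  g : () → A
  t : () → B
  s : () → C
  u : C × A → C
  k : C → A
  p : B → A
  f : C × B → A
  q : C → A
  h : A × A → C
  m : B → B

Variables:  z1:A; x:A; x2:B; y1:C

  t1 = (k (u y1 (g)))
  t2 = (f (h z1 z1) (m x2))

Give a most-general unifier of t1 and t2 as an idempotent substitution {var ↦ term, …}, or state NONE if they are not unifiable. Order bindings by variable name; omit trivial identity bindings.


head clash or occurs-check failure — not unifiable

NONE (not unifiable)


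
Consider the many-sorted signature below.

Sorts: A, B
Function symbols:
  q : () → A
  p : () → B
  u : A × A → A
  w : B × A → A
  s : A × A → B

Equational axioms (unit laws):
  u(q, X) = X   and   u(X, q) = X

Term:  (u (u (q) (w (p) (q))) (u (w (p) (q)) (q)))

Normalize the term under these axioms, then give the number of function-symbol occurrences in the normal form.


1. (u (u (q) (w (p) (q))) (u (w (p) (q)) (q)))  →  (u (w (p) (q)) (u (w (p) (q)) (q)))
2. (u (w (p) (q)) (u (w (p) (q)) (q)))  →  (u (w (p) (q)) (w (p) (q)))
normal form: (u (w (p) (q)) (w (p) (q)))

size = 7


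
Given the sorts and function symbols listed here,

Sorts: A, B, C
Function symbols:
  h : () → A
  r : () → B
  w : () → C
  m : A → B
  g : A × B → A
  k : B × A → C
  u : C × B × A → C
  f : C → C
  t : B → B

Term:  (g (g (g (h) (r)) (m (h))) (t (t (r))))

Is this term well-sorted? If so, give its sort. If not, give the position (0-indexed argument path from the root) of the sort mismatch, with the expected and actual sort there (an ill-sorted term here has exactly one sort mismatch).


well-sorted; sort = A

      (h) : A
      (r) : B
    (g (h) (r)) : A
      (h) : A
    (m (h)) : B
  (g (g (h) (r)) (m (h))) : A
      (r) : B
    (t (r)) : B
  (t (t (r))) : B
(g (g (g (h) (r)) (m (h))) (t (t (r)))) : A


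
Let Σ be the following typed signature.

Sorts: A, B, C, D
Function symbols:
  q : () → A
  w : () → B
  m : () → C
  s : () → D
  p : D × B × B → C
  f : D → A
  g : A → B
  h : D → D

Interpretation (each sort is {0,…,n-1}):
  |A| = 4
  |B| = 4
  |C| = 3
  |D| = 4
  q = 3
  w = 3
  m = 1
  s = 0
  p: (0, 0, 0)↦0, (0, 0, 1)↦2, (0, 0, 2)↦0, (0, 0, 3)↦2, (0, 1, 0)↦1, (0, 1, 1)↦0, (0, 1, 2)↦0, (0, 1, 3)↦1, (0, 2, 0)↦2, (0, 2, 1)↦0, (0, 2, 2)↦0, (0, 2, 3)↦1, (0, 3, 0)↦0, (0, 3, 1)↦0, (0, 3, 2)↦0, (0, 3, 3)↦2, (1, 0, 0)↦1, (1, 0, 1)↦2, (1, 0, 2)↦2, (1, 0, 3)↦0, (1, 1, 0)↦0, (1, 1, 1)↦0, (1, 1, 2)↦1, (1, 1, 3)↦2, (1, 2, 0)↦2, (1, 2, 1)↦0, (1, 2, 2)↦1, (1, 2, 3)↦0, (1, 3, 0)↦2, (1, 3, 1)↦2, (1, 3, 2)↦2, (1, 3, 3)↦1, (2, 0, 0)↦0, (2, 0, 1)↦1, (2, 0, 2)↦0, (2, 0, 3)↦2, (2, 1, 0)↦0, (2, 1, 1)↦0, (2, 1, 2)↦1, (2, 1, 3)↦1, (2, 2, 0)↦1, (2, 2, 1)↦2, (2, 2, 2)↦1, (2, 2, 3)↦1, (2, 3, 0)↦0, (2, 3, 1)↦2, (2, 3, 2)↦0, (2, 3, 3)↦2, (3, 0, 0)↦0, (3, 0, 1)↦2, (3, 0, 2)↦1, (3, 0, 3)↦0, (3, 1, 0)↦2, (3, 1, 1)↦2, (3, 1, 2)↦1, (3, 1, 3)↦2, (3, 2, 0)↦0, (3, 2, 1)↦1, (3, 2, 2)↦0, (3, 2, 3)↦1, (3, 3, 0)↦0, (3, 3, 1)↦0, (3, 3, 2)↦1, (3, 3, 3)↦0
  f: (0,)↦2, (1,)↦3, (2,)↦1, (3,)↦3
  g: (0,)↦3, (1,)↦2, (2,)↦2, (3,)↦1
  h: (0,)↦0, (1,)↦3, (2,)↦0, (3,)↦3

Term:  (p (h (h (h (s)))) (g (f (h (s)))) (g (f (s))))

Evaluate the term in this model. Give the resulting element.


value = 0

  s = 0
  (h (s)) = h(0,) = 0
  (h (h (s))) = h(0,) = 0
  (h (h (h (s)))) = h(0,) = 0
  s = 0
  (h (s)) = h(0,) = 0
  (f (h (s))) = f(0,) = 2
  (g (f (h (s)))) = g(2,) = 2
  s = 0
  (f (s)) = f(0,) = 2
  (g (f (s))) = g(2,) = 2
  (p (h (h (h (s)))) (g (f (h (s)))) (g (f (s)))) = p(0, 2, 2) = 0


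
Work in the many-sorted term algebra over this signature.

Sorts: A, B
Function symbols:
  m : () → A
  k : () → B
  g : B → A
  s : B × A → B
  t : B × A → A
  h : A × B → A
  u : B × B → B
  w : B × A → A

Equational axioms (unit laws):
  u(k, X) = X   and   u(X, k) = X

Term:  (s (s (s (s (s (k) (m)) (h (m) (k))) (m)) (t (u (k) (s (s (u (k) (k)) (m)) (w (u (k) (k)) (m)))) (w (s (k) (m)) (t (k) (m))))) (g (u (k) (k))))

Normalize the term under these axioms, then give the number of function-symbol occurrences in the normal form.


size = 28

1. (s (s (s (s (s (k) (m)) (h (m) (k))) (m)) (t (u (k) (s (s (u (k) (k)) (m)) (w (u (k) (k)) (m)))) (w (s (k) (m)) (t (k) (m))))) (g (u (k) (k))))  →  (s (s (s (s (s (k) (m)) (h (m) (k))) (m)) (t (s (s (u (k) (k)) (m)) (w (u (k) (k)) (m))) (w (s (k) (m)) (t (k) (m))))) (g (u (k) (k))))
2. (s (s (s (s (s (k) (m)) (h (m) (k))) (m)) (t (s (s (u (k) (k)) (m)) (w (u (k) (k)) (m))) (w (s (k) (m)) (t (k) (m))))) (g (u (k) (k))))  →  (s (s (s (s (s (k) (m)) (h (m) (k))) (m)) (t (s (s (k) (m)) (w (u (k) (k)) (m))) (w (s (k) (m)) (t (k) (m))))) (g (u (k) (k))))
3. (s (s (s (s (s (k) (m)) (h (m) (k))) (m)) (t (s (s (k) (m)) (w (u (k) (k)) (m))) (w (s (k) (m)) (t (k) (m))))) (g (u (k) (k))))  →  (s (s (s (s (s (k) (m)) (h (m) (k))) (m)) (t (s (s (k) (m)) (w (k) (m))) (w (s (k) (m)) (t (k) (m))))) (g (u (k) (k))))
4. (s (s (s (s (s (k) (m)) (h (m) (k))) (m)) (t (s (s (k) (m)) (w (k) (m))) (w (s (k) (m)) (t (k) (m))))) (g (u (k) (k))))  →  (s (s (s (s (s (k) (m)) (h (m) (k))) (m)) (t (s (s (k) (m)) (w (k) (m))) (w (s (k) (m)) (t (k) (m))))) (g (k)))
normal form: (s (s (s (s (s (k) (m)) (h (m) (k))) (m)) (t (s (s (k) (m)) (w (k) (m))) (w (s (k) (m)) (t (k) (m))))) (g (k)))


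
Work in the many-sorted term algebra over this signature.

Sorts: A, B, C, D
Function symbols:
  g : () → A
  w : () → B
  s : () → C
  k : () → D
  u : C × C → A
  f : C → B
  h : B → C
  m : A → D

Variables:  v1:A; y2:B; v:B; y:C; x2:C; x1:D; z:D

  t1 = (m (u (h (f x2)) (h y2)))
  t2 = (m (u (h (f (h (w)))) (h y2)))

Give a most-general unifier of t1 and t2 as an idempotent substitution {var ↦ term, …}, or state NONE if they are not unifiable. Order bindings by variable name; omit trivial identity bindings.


{x2 ↦ (h (w))}


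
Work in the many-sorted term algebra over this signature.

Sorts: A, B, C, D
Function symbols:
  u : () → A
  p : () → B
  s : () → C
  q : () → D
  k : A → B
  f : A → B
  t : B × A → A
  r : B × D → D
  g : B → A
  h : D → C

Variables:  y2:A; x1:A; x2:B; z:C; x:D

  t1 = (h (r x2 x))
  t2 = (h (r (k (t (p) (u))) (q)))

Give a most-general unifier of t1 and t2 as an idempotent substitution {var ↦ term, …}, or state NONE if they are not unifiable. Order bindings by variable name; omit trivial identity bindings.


{x ↦ (q), x2 ↦ (k (t (p) (u)))}


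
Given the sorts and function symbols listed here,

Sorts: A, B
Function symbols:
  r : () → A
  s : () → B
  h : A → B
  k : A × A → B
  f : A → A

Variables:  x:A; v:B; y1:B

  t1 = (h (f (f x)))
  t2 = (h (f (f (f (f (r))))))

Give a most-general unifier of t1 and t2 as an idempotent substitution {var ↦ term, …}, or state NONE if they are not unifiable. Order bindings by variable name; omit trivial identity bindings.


{x ↦ (f (f (r)))}


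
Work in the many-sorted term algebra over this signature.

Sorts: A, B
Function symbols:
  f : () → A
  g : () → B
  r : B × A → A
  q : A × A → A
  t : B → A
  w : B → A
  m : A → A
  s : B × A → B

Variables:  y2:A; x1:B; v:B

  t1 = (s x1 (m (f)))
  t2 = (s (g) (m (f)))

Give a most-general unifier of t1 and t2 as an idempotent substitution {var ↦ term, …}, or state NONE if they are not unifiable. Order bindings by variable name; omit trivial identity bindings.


{x1 ↦ (g)}


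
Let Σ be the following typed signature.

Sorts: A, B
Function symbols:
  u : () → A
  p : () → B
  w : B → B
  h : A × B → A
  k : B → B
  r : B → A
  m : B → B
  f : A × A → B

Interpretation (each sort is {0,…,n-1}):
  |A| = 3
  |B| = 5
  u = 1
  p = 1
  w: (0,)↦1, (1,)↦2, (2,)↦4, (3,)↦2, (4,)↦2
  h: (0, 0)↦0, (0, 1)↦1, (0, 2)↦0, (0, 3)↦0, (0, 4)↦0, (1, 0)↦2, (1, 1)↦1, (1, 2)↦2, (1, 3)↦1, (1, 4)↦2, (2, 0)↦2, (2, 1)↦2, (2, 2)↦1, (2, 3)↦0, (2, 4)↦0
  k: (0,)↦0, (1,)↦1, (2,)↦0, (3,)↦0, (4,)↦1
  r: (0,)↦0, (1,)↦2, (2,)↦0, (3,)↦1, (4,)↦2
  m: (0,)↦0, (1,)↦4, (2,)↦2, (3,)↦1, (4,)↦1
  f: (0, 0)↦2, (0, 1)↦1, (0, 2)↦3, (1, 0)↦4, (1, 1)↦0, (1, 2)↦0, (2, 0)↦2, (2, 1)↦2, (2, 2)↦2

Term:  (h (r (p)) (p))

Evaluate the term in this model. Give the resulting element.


value = 2

  p = 1
  (r (p)) = r(1,) = 2
  p = 1
  (h (r (p)) (p)) = h(2, 1) = 2


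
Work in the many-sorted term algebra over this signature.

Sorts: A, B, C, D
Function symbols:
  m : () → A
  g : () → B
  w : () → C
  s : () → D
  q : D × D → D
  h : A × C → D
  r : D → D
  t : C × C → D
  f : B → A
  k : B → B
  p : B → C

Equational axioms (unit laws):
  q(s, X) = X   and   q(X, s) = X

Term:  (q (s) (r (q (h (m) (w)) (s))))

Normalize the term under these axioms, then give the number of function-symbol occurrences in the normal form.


size = 4

1. (q (s) (r (q (h (m) (w)) (s))))  →  (r (q (h (m) (w)) (s)))
2. (r (q (h (m) (w)) (s)))  →  (r (h (m) (w)))
normal form: (r (h (m) (w)))
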